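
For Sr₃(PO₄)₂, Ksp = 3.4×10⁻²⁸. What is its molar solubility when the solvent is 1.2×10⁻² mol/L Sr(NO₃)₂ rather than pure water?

7.0×10⁻¹² M

Sr₃(PO₄)₂(s) ⇌ 3 Sr²⁺(aq) + 2 PO₄³⁻(aq)
Let s be the solubility of Sr₃(PO₄)₂ here. The common ion gives [Sr²⁺] ≈ 1.2×10⁻² mol/L, and [PO₄³⁻] = 2s.
Ksp = [Sr²⁺]^3[PO₄³⁻]^2 = (1.2×10⁻²)^3(2s)^2
(2s)^2 = 3.4×10⁻²⁸ / (1.2×10⁻²)^3 = 2.0×10⁻²²
s = 7.0×10⁻¹² mol/L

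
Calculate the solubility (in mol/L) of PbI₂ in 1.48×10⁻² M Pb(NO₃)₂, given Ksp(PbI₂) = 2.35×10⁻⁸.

PbI₂(s) ⇌ Pb²⁺(aq) + 2 I⁻(aq)
With Pb²⁺ already at 1.48×10⁻² M and s small, take [Pb²⁺] ≈ 1.48×10⁻² M and [I⁻] = 2s.
Ksp = [Pb²⁺][I⁻]^2 = (1.48×10⁻²)(2s)^2
(2s)^2 = 2.35×10⁻⁸ / (1.48×10⁻²) = 1.59×10⁻⁶
s = 6.30×10⁻⁴ M

6.30×10⁻⁴ M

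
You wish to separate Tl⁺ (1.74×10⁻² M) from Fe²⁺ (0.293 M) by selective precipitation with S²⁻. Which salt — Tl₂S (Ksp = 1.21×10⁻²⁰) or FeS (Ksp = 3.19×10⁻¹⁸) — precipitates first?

Precipitation begins when Q = Ksp.
For Tl₂S: [S²⁻] = (Ksp/[Tl⁺]^2) = 4.00×10⁻¹⁷ M
For FeS: [S²⁻] = (Ksp/[Fe²⁺]) = 1.09×10⁻¹⁷ M
Since FeS needs less S²⁻ to reach saturation, it precipitates first.

FeS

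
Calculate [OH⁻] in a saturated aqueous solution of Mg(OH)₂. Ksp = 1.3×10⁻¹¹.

3.0×10⁻⁴ M

Mg(OH)₂(s) ⇌ Mg²⁺(aq) + 2 OH⁻(aq)
For each mole of Mg(OH)₂ that dissolves per liter, [Mg²⁺] = s and [OH⁻] = 2s; let s denote this solubility.
Ksp = [Mg²⁺][OH⁻]^2 = s · (2s)^2 = 4s^3 = 1.3×10⁻¹¹
s = 1.5×10⁻⁴ M
[OH⁻] = 2s = 3.0×10⁻⁴ M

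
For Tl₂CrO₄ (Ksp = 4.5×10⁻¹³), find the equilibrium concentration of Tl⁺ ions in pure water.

Tl₂CrO₄(s) ⇌ 2 Tl⁺(aq) + CrO₄²⁻(aq)
For each mole of Tl₂CrO₄ that dissolves per liter, [Tl⁺] = 2s and [CrO₄²⁻] = s; let s denote this solubility.
Ksp = [Tl⁺]^2[CrO₄²⁻] = (2s)^2 · s = 4s^3 = 4.5×10⁻¹³
s = 4.8×10⁻⁵ M
[Tl⁺] = 2s = 9.7×10⁻⁵ M

9.7×10⁻⁵ M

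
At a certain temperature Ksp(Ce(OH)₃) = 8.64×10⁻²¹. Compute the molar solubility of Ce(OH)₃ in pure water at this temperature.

Ce(OH)₃(s) ⇌ Ce³⁺(aq) + 3 OH⁻(aq)
Call the molar solubility s, so that [Ce³⁺] = s and [OH⁻] = 3s.
Ksp = [Ce³⁺][OH⁻]^3 = s · (3s)^3 = 27s^4
27s^4 = 8.64×10⁻²¹  ⇒  s^4 = 3.20×10⁻²²
s = 4.23×10⁻⁶ mol/L

4.23×10⁻⁶ M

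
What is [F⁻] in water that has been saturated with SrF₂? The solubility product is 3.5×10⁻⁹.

SrF₂(s) ⇌ Sr²⁺(aq) + 2 F⁻(aq)
Let s be the molar solubility. Then [Sr²⁺] = s and [F⁻] = 2s.
Ksp = [Sr²⁺][F⁻]^2 = s · (2s)^2 = 4s^3 = 3.5×10⁻⁹
s = 9.6×10⁻⁴ mol/L
[F⁻] = 2s = 1.9×10⁻³ mol/L

1.9×10⁻³ M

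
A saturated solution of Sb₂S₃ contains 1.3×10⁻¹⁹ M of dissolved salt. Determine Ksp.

Ksp = 4.0×10⁻⁹³

Sb₂S₃(s) ⇌ 2 Sb³⁺(aq) + 3 S²⁻(aq)
Call the molar solubility s, so that [Sb³⁺] = 2s and [S²⁻] = 3s.
Ksp = [Sb³⁺]^2[S²⁻]^3 = (2s)^2 · (3s)^3 = 108s^5
Ksp = 108 × (1.3×10⁻¹⁹)^5 = 4.0×10⁻⁹³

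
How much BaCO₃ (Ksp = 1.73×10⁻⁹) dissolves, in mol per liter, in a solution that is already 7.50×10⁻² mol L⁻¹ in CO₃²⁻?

BaCO₃(s) ⇌ Ba²⁺(aq) + CO₃²⁻(aq)
The solution already contains CO₃²⁻ at 7.50×10⁻² mol L⁻¹. Let s be the molar solubility of BaCO₃.
[CO₃²⁻] ≈ 7.50×10⁻² mol L⁻¹ (common ion dominates); [Ba²⁺] = s.
Ksp = [Ba²⁺][CO₃²⁻] = s(7.50×10⁻²)
s = 1.73×10⁻⁹ / (7.50×10⁻²) = 2.31×10⁻⁸
s = 2.31×10⁻⁸ mol L⁻¹

2.31×10⁻⁸ M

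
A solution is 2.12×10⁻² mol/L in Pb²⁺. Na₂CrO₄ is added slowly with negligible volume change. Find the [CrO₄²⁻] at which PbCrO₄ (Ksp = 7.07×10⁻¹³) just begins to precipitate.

The threshold for precipitation is Q = Ksp.
PbCrO₄(s) ⇌ Pb²⁺(aq) + CrO₄²⁻(aq)
Ksp = [Pb²⁺][CrO₄²⁻] = [CrO₄²⁻](2.12×10⁻²)
[CrO₄²⁻] = 7.07×10⁻¹³ / (2.12×10⁻²) = 3.33×10⁻¹¹
[CrO₄²⁻] = 3.33×10⁻¹¹ mol/L

3.33×10⁻¹¹ M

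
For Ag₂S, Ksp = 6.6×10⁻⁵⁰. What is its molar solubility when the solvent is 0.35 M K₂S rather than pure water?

2.2×10⁻²⁵ M

Ag₂S(s) ⇌ 2 Ag⁺(aq) + S²⁻(aq)
With S²⁻ already at 0.35 M and s small, take [S²⁻] ≈ 0.35 M and [Ag⁺] = 2s.
Ksp = [Ag⁺]^2[S²⁻] = (2s)^2(0.35)
(2s)^2 = 6.6×10⁻⁵⁰ / (0.35) = 1.9×10⁻⁴⁹
s = 2.2×10⁻²⁵ M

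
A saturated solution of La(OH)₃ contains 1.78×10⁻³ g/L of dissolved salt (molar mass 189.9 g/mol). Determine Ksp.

Molar solubility s = (1.78×10⁻³ g/L) / (189.9 g/mol) = 9.3734×10⁻⁶ mol/L
La(OH)₃(s) ⇌ La³⁺(aq) + 3 OH⁻(aq)
Let s be the molar solubility. Then [La³⁺] = s and [OH⁻] = 3s.
Ksp = [La³⁺][OH⁻]^3 = s · (3s)^3 = 27s^4
Ksp = 27 × (9.3734×10⁻⁶)^4 = 2.08×10⁻¹⁹

Ksp = 2.08×10⁻¹⁹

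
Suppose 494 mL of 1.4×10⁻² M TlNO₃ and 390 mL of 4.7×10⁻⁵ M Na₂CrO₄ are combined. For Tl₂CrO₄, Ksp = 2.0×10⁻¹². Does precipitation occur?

Yes

After mixing, V = 494 mL + 390 mL = 884 mL.
[Tl⁺] = (1.4×10⁻²)(494)/884 = 7.8×10⁻³ M
[CrO₄²⁻] = (4.7×10⁻⁵)(390)/884 = 2.1×10⁻⁵ M
Q = [Tl⁺]^2[CrO₄²⁻] = 1.3×10⁻⁹
Q = 1.3×10⁻⁹ > Ksp = 2.0×10⁻¹², so the solution is supersaturated and Tl₂CrO₄ precipitates.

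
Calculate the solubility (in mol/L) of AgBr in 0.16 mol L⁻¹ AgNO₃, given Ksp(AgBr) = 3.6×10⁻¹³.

AgBr(s) ⇌ Ag⁺(aq) + Br⁻(aq)
The solution already contains Ag⁺ at 0.16 mol L⁻¹. Let s be the molar solubility of AgBr.
[Ag⁺] ≈ 0.16 mol L⁻¹ (common ion dominates); [Br⁻] = s.
Ksp = [Ag⁺][Br⁻] = (0.16)s
s = 3.6×10⁻¹³ / (0.16) = 2.3×10⁻¹²
s = 2.3×10⁻¹² mol L⁻¹

2.3×10⁻¹² M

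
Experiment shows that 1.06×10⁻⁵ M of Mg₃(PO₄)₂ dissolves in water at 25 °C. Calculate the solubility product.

Mg₃(PO₄)₂(s) ⇌ 3 Mg²⁺(aq) + 2 PO₄³⁻(aq)
Call the molar solubility s, so that [Mg²⁺] = 3s and [PO₄³⁻] = 2s.
Ksp = [Mg²⁺]^3[PO₄³⁻]^2 = (3s)^3 · (2s)^2 = 108s^5
Ksp = 108 × (1.06×10⁻⁵)^5 = 1.45×10⁻²³

Ksp = 1.45×10⁻²³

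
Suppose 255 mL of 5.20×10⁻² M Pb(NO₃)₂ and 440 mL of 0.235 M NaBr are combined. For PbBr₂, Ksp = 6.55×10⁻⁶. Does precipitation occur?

Yes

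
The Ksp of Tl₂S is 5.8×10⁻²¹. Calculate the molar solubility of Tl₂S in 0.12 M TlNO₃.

Tl₂S(s) ⇌ 2 Tl⁺(aq) + S²⁻(aq)
The solution already contains Tl⁺ at 0.12 M. Let s be the molar solubility of Tl₂S.
[Tl⁺] ≈ 0.12 M (common ion dominates); [S²⁻] = s.
Ksp = [Tl⁺]^2[S²⁻] = (0.12)^2s
s = 5.8×10⁻²¹ / (0.12)^2 = 4.0×10⁻¹⁹
s = 4.0×10⁻¹⁹ M

4.0×10⁻¹⁹ M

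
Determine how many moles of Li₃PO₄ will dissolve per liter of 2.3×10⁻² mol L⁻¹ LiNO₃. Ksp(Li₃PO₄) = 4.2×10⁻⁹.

Li₃PO₄(s) ⇌ 3 Li⁺(aq) + PO₄³⁻(aq)
The solution already contains Li⁺ at 2.3×10⁻² mol L⁻¹. Let s be the molar solubility of Li₃PO₄.
[Li⁺] ≈ 2.3×10⁻² mol L⁻¹ (common ion dominates); [PO₄³⁻] = s.
Ksp = [Li⁺]^3[PO₄³⁻] = (2.3×10⁻²)^3s
s = 4.2×10⁻⁹ / (2.3×10⁻²)^3 = 3.5×10⁻⁴
s = 3.5×10⁻⁴ mol L⁻¹

3.5×10⁻⁴ M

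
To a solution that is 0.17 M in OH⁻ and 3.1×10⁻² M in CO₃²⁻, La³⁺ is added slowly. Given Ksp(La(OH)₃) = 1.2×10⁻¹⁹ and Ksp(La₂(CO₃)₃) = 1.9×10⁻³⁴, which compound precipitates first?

La(OH)₃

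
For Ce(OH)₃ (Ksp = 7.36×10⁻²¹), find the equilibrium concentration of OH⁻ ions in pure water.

Ce(OH)₃(s) ⇌ Ce³⁺(aq) + 3 OH⁻(aq)
If s mol/L of Ce(OH)₃ dissolves, [Ce³⁺] = s and [OH⁻] = 3s.
Ksp = [Ce³⁺][OH⁻]^3 = s · (3s)^3 = 27s^4 = 7.36×10⁻²¹
s = 4.06×10⁻⁶ M
[OH⁻] = 3s = 1.22×10⁻⁵ M

1.22×10⁻⁵ M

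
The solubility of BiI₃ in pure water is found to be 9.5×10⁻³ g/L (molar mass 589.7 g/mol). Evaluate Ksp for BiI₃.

Convert to molarity: s = 9.5×10⁻³ / 589.7 = 1.611×10⁻⁵ mol/L
BiI₃(s) ⇌ Bi³⁺(aq) + 3 I⁻(aq)
With molar solubility s: [Bi³⁺] = s, [I⁻] = 3s.
Ksp = [Bi³⁺][I⁻]^3 = s · (3s)^3 = 27s^4
Ksp = 27 × (1.611×10⁻⁵)^4 = 1.8×10⁻¹⁸

Ksp = 1.8×10⁻¹⁸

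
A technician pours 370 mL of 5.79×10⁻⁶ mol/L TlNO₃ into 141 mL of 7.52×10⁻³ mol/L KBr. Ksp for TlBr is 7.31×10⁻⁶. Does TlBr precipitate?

Total volume after mixing = 370 + 141 = 511 mL.
[Tl⁺] = (5.79×10⁻⁶)(370)/511 = 4.19×10⁻⁶ mol/L
[Br⁻] = (7.52×10⁻³)(141)/511 = 2.07×10⁻³ mol/L
Q = [Tl⁺][Br⁻] = 8.70×10⁻⁹
Since Q (8.70×10⁻⁹) is less than Ksp (7.31×10⁻⁶), no TlBr precipitates.

No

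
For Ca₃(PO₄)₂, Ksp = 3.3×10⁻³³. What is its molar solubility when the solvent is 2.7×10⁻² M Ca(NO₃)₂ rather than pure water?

6.5×10⁻¹⁵ M

Ca₃(PO₄)₂(s) ⇌ 3 Ca²⁺(aq) + 2 PO₄³⁻(aq)
Ca²⁺ is already present at 2.7×10⁻² M. If s mol/L of Ca₃(PO₄)₂ dissolves, [PO₄³⁻] = 2s while [Ca²⁺] ≈ 2.7×10⁻² M.
Ksp = [Ca²⁺]^3[PO₄³⁻]^2 = (2.7×10⁻²)^3(2s)^2
(2s)^2 = 3.3×10⁻³³ / (2.7×10⁻²)^3 = 1.7×10⁻²⁸
s = 6.5×10⁻¹⁵ M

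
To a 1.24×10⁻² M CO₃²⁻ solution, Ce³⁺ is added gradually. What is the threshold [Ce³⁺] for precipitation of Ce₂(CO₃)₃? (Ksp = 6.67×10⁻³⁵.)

5.91×10⁻¹⁵ M

The threshold for precipitation is Q = Ksp.
Ce₂(CO₃)₃(s) ⇌ 2 Ce³⁺(aq) + 3 CO₃²⁻(aq)
Ksp = [Ce³⁺]^2[CO₃²⁻]^3 = [Ce³⁺]^2(1.24×10⁻²)^3
[Ce³⁺]^2 = 6.67×10⁻³⁵ / (1.24×10⁻²)^3 = 3.50×10⁻²⁹
[Ce³⁺] = 5.91×10⁻¹⁵ M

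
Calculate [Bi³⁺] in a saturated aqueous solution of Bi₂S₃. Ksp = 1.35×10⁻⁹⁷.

Bi₂S₃(s) ⇌ 2 Bi³⁺(aq) + 3 S²⁻(aq)
With molar solubility s: [Bi³⁺] = 2s, [S²⁻] = 3s.
Ksp = [Bi³⁺]^2[S²⁻]^3 = (2s)^2 · (3s)^3 = 108s^5 = 1.35×10⁻⁹⁷
s = 1.66×10⁻²⁰ M
[Bi³⁺] = 2s = 3.31×10⁻²⁰ M

3.31×10⁻²⁰ M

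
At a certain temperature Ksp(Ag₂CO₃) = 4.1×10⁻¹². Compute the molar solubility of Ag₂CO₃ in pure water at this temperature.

Ag₂CO₃(s) ⇌ 2 Ag⁺(aq) + CO₃²⁻(aq)
Call the molar solubility s, so that [Ag⁺] = 2s and [CO₃²⁻] = s.
Ksp = [Ag⁺]^2[CO₃²⁻] = (2s)^2 · s = 4s^3
4s^3 = 4.1×10⁻¹²  ⇒  s^3 = 1.0×10⁻¹²
s = 1.0×10⁻⁴ M

1.0×10⁻⁴ M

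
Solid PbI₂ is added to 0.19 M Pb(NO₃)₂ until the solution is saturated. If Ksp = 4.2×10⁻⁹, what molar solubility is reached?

7.4×10⁻⁵ M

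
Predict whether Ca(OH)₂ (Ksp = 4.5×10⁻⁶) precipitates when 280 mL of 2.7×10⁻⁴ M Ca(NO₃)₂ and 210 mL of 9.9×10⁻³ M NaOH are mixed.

The combined volume is 490 mL.
[Ca²⁺] = (2.7×10⁻⁴)(280)/490 = 1.5×10⁻⁴ M
[OH⁻] = (9.9×10⁻³)(210)/490 = 4.2×10⁻³ M
Q = [Ca²⁺][OH⁻]^2 = 2.8×10⁻⁹
Q < Ksp (2.8×10⁻⁹ vs 4.5×10⁻⁶); the solution remains unsaturated and no precipitate forms.

No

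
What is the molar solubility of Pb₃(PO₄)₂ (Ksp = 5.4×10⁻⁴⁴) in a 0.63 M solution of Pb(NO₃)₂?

Pb₃(PO₄)₂(s) ⇌ 3 Pb²⁺(aq) + 2 PO₄³⁻(aq)
With Pb²⁺ already at 0.63 M and s small, take [Pb²⁺] ≈ 0.63 M and [PO₄³⁻] = 2s.
Ksp = [Pb²⁺]^3[PO₄³⁻]^2 = (0.63)^3(2s)^2
(2s)^2 = 5.4×10⁻⁴⁴ / (0.63)^3 = 2.2×10⁻⁴³
s = 2.3×10⁻²² M

2.3×10⁻²² M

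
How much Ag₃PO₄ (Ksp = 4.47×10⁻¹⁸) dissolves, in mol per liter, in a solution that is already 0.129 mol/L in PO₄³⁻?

Ag₃PO₄(s) ⇌ 3 Ag⁺(aq) + PO₄³⁻(aq)
The solution already contains PO₄³⁻ at 0.129 mol/L. Let s be the molar solubility of Ag₃PO₄.
[PO₄³⁻] ≈ 0.129 mol/L (common ion dominates); [Ag⁺] = 3s.
Ksp = [Ag⁺]^3[PO₄³⁻] = (3s)^3(0.129)
(3s)^3 = 4.47×10⁻¹⁸ / (0.129) = 3.47×10⁻¹⁷
s = 1.09×10⁻⁶ mol/L

1.09×10⁻⁶ M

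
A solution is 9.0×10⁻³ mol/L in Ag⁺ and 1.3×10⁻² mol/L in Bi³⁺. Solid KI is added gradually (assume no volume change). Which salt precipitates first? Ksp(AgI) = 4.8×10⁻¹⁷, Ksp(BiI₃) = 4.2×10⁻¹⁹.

Precipitation begins when Q = Ksp.
For AgI: [I⁻] = (Ksp/[Ag⁺]) = 5.3×10⁻¹⁵ mol/L
For BiI₃: [I⁻] = (Ksp/[Bi³⁺])^(1/3) = 3.2×10⁻⁶ mol/L
AgI requires the lower [I⁻], so it precipitates first.

AgI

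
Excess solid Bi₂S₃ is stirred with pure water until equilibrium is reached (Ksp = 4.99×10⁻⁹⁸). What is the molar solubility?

1.36×10⁻²⁰ M

Bi₂S₃(s) ⇌ 2 Bi³⁺(aq) + 3 S²⁻(aq)
For each mole of Bi₂S₃ that dissolves per liter, [Bi³⁺] = 2s and [S²⁻] = 3s; let s denote this solubility.
Ksp = [Bi³⁺]^2[S²⁻]^3 = (2s)^2 · (3s)^3 = 108s^5
108s^5 = 4.99×10⁻⁹⁸  ⇒  s^5 = 4.62×10⁻¹⁰⁰
s = (4.62×10⁻¹⁰⁰)^(1/5) = 1.36×10⁻²⁰ mol/L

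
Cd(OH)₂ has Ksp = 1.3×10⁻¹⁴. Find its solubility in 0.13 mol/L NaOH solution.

Cd(OH)₂(s) ⇌ Cd²⁺(aq) + 2 OH⁻(aq)
Let s be the solubility of Cd(OH)₂ here. The common ion gives [OH⁻] ≈ 0.13 mol/L, and [Cd²⁺] = s.
Ksp = [Cd²⁺][OH⁻]^2 = s(0.13)^2
s = 1.3×10⁻¹⁴ / (0.13)^2 = 7.7×10⁻¹³
s = 7.7×10⁻¹³ mol/L

7.7×10⁻¹³ M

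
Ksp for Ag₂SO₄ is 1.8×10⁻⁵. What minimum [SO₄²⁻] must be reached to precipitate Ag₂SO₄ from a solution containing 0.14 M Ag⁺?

A salt starts to precipitate once the ion product Q reaches its Ksp.
Ag₂SO₄(s) ⇌ 2 Ag⁺(aq) + SO₄²⁻(aq)
Ksp = [Ag⁺]^2[SO₄²⁻] = [SO₄²⁻](0.14)^2
[SO₄²⁻] = 1.8×10⁻⁵ / (0.14)^2 = 9.2×10⁻⁴
[SO₄²⁻] = 9.2×10⁻⁴ M

9.2×10⁻⁴ M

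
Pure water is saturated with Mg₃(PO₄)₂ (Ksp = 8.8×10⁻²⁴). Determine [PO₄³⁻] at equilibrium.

1.9×10⁻⁵ M

Mg₃(PO₄)₂(s) ⇌ 3 Mg²⁺(aq) + 2 PO₄³⁻(aq)
If s mol/L of Mg₃(PO₄)₂ dissolves, [Mg²⁺] = 3s and [PO₄³⁻] = 2s.
Ksp = [Mg²⁺]^3[PO₄³⁻]^2 = (3s)^3 · (2s)^2 = 108s^5 = 8.8×10⁻²⁴
s = 9.6×10⁻⁶ mol L⁻¹
[PO₄³⁻] = 2s = 1.9×10⁻⁵ mol L⁻¹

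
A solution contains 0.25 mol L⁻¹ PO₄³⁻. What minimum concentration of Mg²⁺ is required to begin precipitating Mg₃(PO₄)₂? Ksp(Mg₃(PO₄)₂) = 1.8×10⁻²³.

Each salt precipitates once Q = Ksp for that salt.
Mg₃(PO₄)₂(s) ⇌ 3 Mg²⁺(aq) + 2 PO₄³⁻(aq)
Ksp = [Mg²⁺]^3[PO₄³⁻]^2 = [Mg²⁺]^3(0.25)^2
[Mg²⁺]^3 = 1.8×10⁻²³ / (0.25)^2 = 2.9×10⁻²²
[Mg²⁺] = 6.6×10⁻⁸ mol L⁻¹

6.6×10⁻⁸ M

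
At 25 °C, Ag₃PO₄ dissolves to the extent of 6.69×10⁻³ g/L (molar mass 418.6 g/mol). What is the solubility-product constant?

s = (6.69×10⁻³ g L⁻¹)/(418.6 g mol⁻¹) = 1.5982×10⁻⁵ M
Ag₃PO₄(s) ⇌ 3 Ag⁺(aq) + PO₄³⁻(aq)
Call the molar solubility s, so that [Ag⁺] = 3s and [PO₄³⁻] = s.
Ksp = [Ag⁺]^3[PO₄³⁻] = (3s)^3 · s = 27s^4
Ksp = 27 × (1.5982×10⁻⁵)^4 = 1.76×10⁻¹⁸

Ksp = 1.76×10⁻¹⁸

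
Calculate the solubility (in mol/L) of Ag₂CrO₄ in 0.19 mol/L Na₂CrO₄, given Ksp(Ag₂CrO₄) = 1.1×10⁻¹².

1.2×10⁻⁶ M

Ag₂CrO₄(s) ⇌ 2 Ag⁺(aq) + CrO₄²⁻(aq)
Let s be the solubility of Ag₂CrO₄ here. The common ion gives [CrO₄²⁻] ≈ 0.19 mol/L, and [Ag⁺] = 2s.
Ksp = [Ag⁺]^2[CrO₄²⁻] = (2s)^2(0.19)
(2s)^2 = 1.1×10⁻¹² / (0.19) = 5.8×10⁻¹²
s = 1.2×10⁻⁶ mol/L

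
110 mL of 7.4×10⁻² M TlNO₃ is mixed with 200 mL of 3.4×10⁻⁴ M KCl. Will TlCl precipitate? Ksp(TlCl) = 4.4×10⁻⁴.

No

Total volume after mixing = 110 + 200 = 310 mL.
[Tl⁺] = (7.4×10⁻²)(110)/310 = 2.6×10⁻² M
[Cl⁻] = (3.4×10⁻⁴)(200)/310 = 2.2×10⁻⁴ M
Q = [Tl⁺][Cl⁻] = 5.8×10⁻⁶
Q = 5.8×10⁻⁶ < Ksp = 4.4×10⁻⁴, so the solution is unsaturated and no precipitate forms.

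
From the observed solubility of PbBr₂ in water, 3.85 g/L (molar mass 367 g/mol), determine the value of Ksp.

Ksp = 4.62×10⁻⁶

s = (3.85 g L⁻¹)/(367 g mol⁻¹) = 1.0490×10⁻² M
PbBr₂(s) ⇌ Pb²⁺(aq) + 2 Br⁻(aq)
With molar solubility s: [Pb²⁺] = s, [Br⁻] = 2s.
Ksp = [Pb²⁺][Br⁻]^2 = s · (2s)^2 = 4s^3
Ksp = 4 × (1.0490×10⁻²)^3 = 4.62×10⁻⁶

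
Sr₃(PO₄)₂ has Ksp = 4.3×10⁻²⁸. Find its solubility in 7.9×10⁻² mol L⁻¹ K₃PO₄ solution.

1.4×10⁻⁹ M

Sr₃(PO₄)₂(s) ⇌ 3 Sr²⁺(aq) + 2 PO₄³⁻(aq)
PO₄³⁻ is already present at 7.9×10⁻² mol L⁻¹. If s mol/L of Sr₃(PO₄)₂ dissolves, [Sr²⁺] = 3s while [PO₄³⁻] ≈ 7.9×10⁻² mol L⁻¹.
Ksp = [Sr²⁺]^3[PO₄³⁻]^2 = (3s)^3(7.9×10⁻²)^2
(3s)^3 = 4.3×10⁻²⁸ / (7.9×10⁻²)^2 = 6.9×10⁻²⁶
s = 1.4×10⁻⁹ mol L⁻¹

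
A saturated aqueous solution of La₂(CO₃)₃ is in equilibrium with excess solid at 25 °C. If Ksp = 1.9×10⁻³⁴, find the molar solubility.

7.1×10⁻⁸ M

La₂(CO₃)₃(s) ⇌ 2 La³⁺(aq) + 3 CO₃²⁻(aq)
With molar solubility s: [La³⁺] = 2s, [CO₃²⁻] = 3s.
Ksp = [La³⁺]^2[CO₃²⁻]^3 = (2s)^2 · (3s)^3 = 108s^5
108s^5 = 1.9×10⁻³⁴  ⇒  s^5 = 1.8×10⁻³⁶
s = 7.1×10⁻⁸ mol L⁻¹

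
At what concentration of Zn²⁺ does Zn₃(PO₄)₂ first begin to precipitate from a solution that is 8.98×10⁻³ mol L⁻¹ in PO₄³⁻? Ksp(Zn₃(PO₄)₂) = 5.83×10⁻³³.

4.17×10⁻¹⁰ M

Precipitation of each salt begins when its ion product equals Ksp.
Zn₃(PO₄)₂(s) ⇌ 3 Zn²⁺(aq) + 2 PO₄³⁻(aq)
Ksp = [Zn²⁺]^3[PO₄³⁻]^2 = [Zn²⁺]^3(8.98×10⁻³)^2
[Zn²⁺]^3 = 5.83×10⁻³³ / (8.98×10⁻³)^2 = 7.23×10⁻²⁹
[Zn²⁺] = 4.17×10⁻¹⁰ mol L⁻¹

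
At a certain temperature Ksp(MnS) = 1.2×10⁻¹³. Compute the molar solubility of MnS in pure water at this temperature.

MnS(s) ⇌ Mn²⁺(aq) + S²⁻(aq)
For each mole of MnS that dissolves per liter, [Mn²⁺] = s and [S²⁻] = s; let s denote this solubility.
Ksp = [Mn²⁺][S²⁻] = s · s = s^2
s^2 = 1.2×10⁻¹³
Taking the 2nd root, s = 3.5×10⁻⁷ mol L⁻¹.

3.5×10⁻⁷ M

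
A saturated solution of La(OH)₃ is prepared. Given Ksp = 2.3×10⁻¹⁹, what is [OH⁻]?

2.9×10⁻⁵ M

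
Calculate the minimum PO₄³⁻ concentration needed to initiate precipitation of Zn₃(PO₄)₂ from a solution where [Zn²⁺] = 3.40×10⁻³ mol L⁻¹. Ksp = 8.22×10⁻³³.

4.57×10⁻¹³ M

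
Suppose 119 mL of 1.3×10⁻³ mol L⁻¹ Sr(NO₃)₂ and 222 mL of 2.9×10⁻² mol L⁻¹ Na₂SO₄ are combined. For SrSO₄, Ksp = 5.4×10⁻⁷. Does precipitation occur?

After mixing, V = 119 mL + 222 mL = 341 mL.
[Sr²⁺] = (1.3×10⁻³)(119)/341 = 4.5×10⁻⁴ mol L⁻¹
[SO₄²⁻] = (2.9×10⁻²)(222)/341 = 1.9×10⁻² mol L⁻¹
Q = [Sr²⁺][SO₄²⁻] = 8.6×10⁻⁶
Q = 8.6×10⁻⁶ > Ksp = 5.4×10⁻⁷, so the solution is supersaturated and SrSO₄ precipitates.

Yes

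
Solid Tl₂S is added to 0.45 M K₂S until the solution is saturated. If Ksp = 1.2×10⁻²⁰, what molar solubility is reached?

8.2×10⁻¹¹ M

Tl₂S(s) ⇌ 2 Tl⁺(aq) + S²⁻(aq)
S²⁻ is already present at 0.45 M. If s mol/L of Tl₂S dissolves, [Tl⁺] = 2s while [S²⁻] ≈ 0.45 M.
Ksp = [Tl⁺]^2[S²⁻] = (2s)^2(0.45)
(2s)^2 = 1.2×10⁻²⁰ / (0.45) = 2.7×10⁻²⁰
s = 8.2×10⁻¹¹ M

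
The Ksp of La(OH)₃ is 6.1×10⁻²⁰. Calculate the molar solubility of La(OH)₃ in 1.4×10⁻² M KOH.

La(OH)₃(s) ⇌ La³⁺(aq) + 3 OH⁻(aq)
OH⁻ is already present at 1.4×10⁻² M. If s mol/L of La(OH)₃ dissolves, [La³⁺] = s while [OH⁻] ≈ 1.4×10⁻² M.
Ksp = [La³⁺][OH⁻]^3 = s(1.4×10⁻²)^3
s = 6.1×10⁻²⁰ / (1.4×10⁻²)^3 = 2.2×10⁻¹⁴
s = 2.2×10⁻¹⁴ M

2.2×10⁻¹⁴ M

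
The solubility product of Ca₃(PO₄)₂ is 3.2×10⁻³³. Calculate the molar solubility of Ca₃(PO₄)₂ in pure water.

1.2×10⁻⁷ M

Ca₃(PO₄)₂(s) ⇌ 3 Ca²⁺(aq) + 2 PO₄³⁻(aq)
With molar solubility s: [Ca²⁺] = 3s, [PO₄³⁻] = 2s.
Ksp = [Ca²⁺]^3[PO₄³⁻]^2 = (3s)^3 · (2s)^2 = 108s^5
108s^5 = 3.2×10⁻³³  ⇒  s^5 = 3.0×10⁻³⁵
Taking the 5th root, s = 1.2×10⁻⁷ mol/L.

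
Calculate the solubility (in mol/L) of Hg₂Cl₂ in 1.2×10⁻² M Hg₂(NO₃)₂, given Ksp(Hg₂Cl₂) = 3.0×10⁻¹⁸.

7.9×10⁻⁹ M

Hg₂Cl₂(s) ⇌ Hg₂²⁺(aq) + 2 Cl⁻(aq)
Hg₂²⁺ is already present at 1.2×10⁻² M. If s mol/L of Hg₂Cl₂ dissolves, [Cl⁻] = 2s while [Hg₂²⁺] ≈ 1.2×10⁻² M.
Ksp = [Hg₂²⁺][Cl⁻]^2 = (1.2×10⁻²)(2s)^2
(2s)^2 = 3.0×10⁻¹⁸ / (1.2×10⁻²) = 2.5×10⁻¹⁶
s = 7.9×10⁻⁹ M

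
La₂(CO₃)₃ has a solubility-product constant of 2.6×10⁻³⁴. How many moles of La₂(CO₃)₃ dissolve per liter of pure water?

7.5×10⁻⁸ M

La₂(CO₃)₃(s) ⇌ 2 La³⁺(aq) + 3 CO₃²⁻(aq)
Call the molar solubility s, so that [La³⁺] = 2s and [CO₃²⁻] = 3s.
Ksp = [La³⁺]^2[CO₃²⁻]^3 = (2s)^2 · (3s)^3 = 108s^5
108s^5 = 2.6×10⁻³⁴  ⇒  s^5 = 2.4×10⁻³⁶
s = (2.4×10⁻³⁶)^(1/5) = 7.5×10⁻⁸ mol L⁻¹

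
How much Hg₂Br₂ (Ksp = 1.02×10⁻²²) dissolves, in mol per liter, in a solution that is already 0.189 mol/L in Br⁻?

2.86×10⁻²¹ M

Hg₂Br₂(s) ⇌ Hg₂²⁺(aq) + 2 Br⁻(aq)
The solution already contains Br⁻ at 0.189 mol/L. Let s be the molar solubility of Hg₂Br₂.
[Br⁻] ≈ 0.189 mol/L (common ion dominates); [Hg₂²⁺] = s.
Ksp = [Hg₂²⁺][Br⁻]^2 = s(0.189)^2
s = 1.02×10⁻²² / (0.189)^2 = 2.86×10⁻²¹
s = 2.86×10⁻²¹ mol/L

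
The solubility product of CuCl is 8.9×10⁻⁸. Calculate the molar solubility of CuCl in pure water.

3.0×10⁻⁴ M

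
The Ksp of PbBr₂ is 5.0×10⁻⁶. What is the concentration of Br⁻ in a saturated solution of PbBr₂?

PbBr₂(s) ⇌ Pb²⁺(aq) + 2 Br⁻(aq)
For each mole of PbBr₂ that dissolves per liter, [Pb²⁺] = s and [Br⁻] = 2s; let s denote this solubility.
Ksp = [Pb²⁺][Br⁻]^2 = s · (2s)^2 = 4s^3 = 5.0×10⁻⁶
s = 1.1×10⁻² mol/L
[Br⁻] = 2s = 2.2×10⁻² mol/L

2.2×10⁻² M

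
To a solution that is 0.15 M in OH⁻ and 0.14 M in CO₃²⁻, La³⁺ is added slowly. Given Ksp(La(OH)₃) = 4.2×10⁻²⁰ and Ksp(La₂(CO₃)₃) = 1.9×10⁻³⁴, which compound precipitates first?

Precipitation of each salt begins when its ion product equals Ksp.
For La(OH)₃: [La³⁺] = (Ksp/[OH⁻]^3) = 1.2×10⁻¹⁷ M
For La₂(CO₃)₃: [La³⁺] = (Ksp/[CO₃²⁻]^3)^(1/2) = 2.6×10⁻¹⁶ M
The smaller threshold [La³⁺] is reached first, so La(OH)₃ precipitates first.

La(OH)₃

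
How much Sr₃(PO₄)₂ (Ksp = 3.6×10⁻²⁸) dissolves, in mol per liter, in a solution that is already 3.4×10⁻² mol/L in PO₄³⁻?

2.3×10⁻⁹ M

Sr₃(PO₄)₂(s) ⇌ 3 Sr²⁺(aq) + 2 PO₄³⁻(aq)
PO₄³⁻ is already present at 3.4×10⁻² mol/L. If s mol/L of Sr₃(PO₄)₂ dissolves, [Sr²⁺] = 3s while [PO₄³⁻] ≈ 3.4×10⁻² mol/L.
Ksp = [Sr²⁺]^3[PO₄³⁻]^2 = (3s)^3(3.4×10⁻²)^2
(3s)^3 = 3.6×10⁻²⁸ / (3.4×10⁻²)^2 = 3.1×10⁻²⁵
s = 2.3×10⁻⁹ mol/L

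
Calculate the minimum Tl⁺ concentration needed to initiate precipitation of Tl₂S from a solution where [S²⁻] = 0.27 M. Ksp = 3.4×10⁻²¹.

1.1×10⁻¹⁰ M

Precipitation begins when Q = Ksp.
Tl₂S(s) ⇌ 2 Tl⁺(aq) + S²⁻(aq)
Ksp = [Tl⁺]^2[S²⁻] = [Tl⁺]^2(0.27)
[Tl⁺]^2 = 3.4×10⁻²¹ / (0.27) = 1.3×10⁻²⁰
[Tl⁺] = 1.1×10⁻¹⁰ M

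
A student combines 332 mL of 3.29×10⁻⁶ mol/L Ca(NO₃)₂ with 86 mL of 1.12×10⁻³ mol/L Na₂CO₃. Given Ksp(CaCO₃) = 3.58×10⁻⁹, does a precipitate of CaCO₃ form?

The combined volume is 418 mL.
[Ca²⁺] = (3.29×10⁻⁶)(332)/418 = 2.61×10⁻⁶ mol/L
[CO₃²⁻] = (1.12×10⁻³)(86)/418 = 2.30×10⁻⁴ mol/L
Q = [Ca²⁺][CO₃²⁻] = 6.02×10⁻¹⁰
Q < Ksp (6.02×10⁻¹⁰ vs 3.58×10⁻⁹); the solution remains unsaturated and no precipitate forms.

No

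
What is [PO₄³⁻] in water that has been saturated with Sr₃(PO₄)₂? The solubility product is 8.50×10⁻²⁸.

Sr₃(PO₄)₂(s) ⇌ 3 Sr²⁺(aq) + 2 PO₄³⁻(aq)
With molar solubility s: [Sr²⁺] = 3s, [PO₄³⁻] = 2s.
Ksp = [Sr²⁺]^3[PO₄³⁻]^2 = (3s)^3 · (2s)^2 = 108s^5 = 8.50×10⁻²⁸
s = 1.51×10⁻⁶ M
[PO₄³⁻] = 2s = 3.02×10⁻⁶ M

3.02×10⁻⁶ M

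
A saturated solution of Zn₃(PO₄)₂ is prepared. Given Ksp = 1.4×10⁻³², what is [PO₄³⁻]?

Zn₃(PO₄)₂(s) ⇌ 3 Zn²⁺(aq) + 2 PO₄³⁻(aq)
For each mole of Zn₃(PO₄)₂ that dissolves per liter, [Zn²⁺] = 3s and [PO₄³⁻] = 2s; let s denote this solubility.
Ksp = [Zn²⁺]^3[PO₄³⁻]^2 = (3s)^3 · (2s)^2 = 108s^5 = 1.4×10⁻³²
s = 1.7×10⁻⁷ M
[PO₄³⁻] = 2s = 3.3×10⁻⁷ M

3.3×10⁻⁷ M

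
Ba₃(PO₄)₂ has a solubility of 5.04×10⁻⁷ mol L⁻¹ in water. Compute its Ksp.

Ba₃(PO₄)₂(s) ⇌ 3 Ba²⁺(aq) + 2 PO₄³⁻(aq)
With molar solubility s: [Ba²⁺] = 3s, [PO₄³⁻] = 2s.
Ksp = [Ba²⁺]^3[PO₄³⁻]^2 = (3s)^3 · (2s)^2 = 108s^5
Ksp = 108 × (5.04×10⁻⁷)^5 = 3.51×10⁻³⁰

Ksp = 3.51×10⁻³⁰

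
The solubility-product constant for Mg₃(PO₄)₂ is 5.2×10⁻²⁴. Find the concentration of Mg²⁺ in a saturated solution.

Mg₃(PO₄)₂(s) ⇌ 3 Mg²⁺(aq) + 2 PO₄³⁻(aq)
With molar solubility s: [Mg²⁺] = 3s, [PO₄³⁻] = 2s.
Ksp = [Mg²⁺]^3[PO₄³⁻]^2 = (3s)^3 · (2s)^2 = 108s^5 = 5.2×10⁻²⁴
s = 8.6×10⁻⁶ M
[Mg²⁺] = 3s = 2.6×10⁻⁵ M

2.6×10⁻⁵ M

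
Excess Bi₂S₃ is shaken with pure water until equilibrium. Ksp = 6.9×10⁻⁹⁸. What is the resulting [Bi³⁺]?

Bi₂S₃(s) ⇌ 2 Bi³⁺(aq) + 3 S²⁻(aq)
Call the molar solubility s, so that [Bi³⁺] = 2s and [S²⁻] = 3s.
Ksp = [Bi³⁺]^2[S²⁻]^3 = (2s)^2 · (3s)^3 = 108s^5 = 6.9×10⁻⁹⁸
s = 1.4×10⁻²⁰ mol/L
[Bi³⁺] = 2s = 2.9×10⁻²⁰ mol/L

2.9×10⁻²⁰ M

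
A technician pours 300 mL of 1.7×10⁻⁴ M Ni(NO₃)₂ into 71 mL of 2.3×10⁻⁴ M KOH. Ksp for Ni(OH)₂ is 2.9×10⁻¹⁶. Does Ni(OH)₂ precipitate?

The combined volume is 371 mL.
[Ni²⁺] = (1.7×10⁻⁴)(300)/371 = 1.4×10⁻⁴ M
[OH⁻] = (2.3×10⁻⁴)(71)/371 = 4.4×10⁻⁵ M
Q = [Ni²⁺][OH⁻]^2 = 2.7×10⁻¹³
Q = 2.7×10⁻¹³ > Ksp = 2.9×10⁻¹⁶, so the solution is supersaturated and Ni(OH)₂ precipitates.

Yes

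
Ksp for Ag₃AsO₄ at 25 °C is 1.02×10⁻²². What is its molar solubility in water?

Ag₃AsO₄(s) ⇌ 3 Ag⁺(aq) + AsO₄³⁻(aq)
Let s be the molar solubility. Then [Ag⁺] = 3s and [AsO₄³⁻] = s.
Ksp = [Ag⁺]^3[AsO₄³⁻] = (3s)^3 · s = 27s^4
27s^4 = 1.02×10⁻²²  ⇒  s^4 = 3.78×10⁻²⁴
s = (3.78×10⁻²⁴)^(1/4) = 1.39×10⁻⁶ mol L⁻¹

1.39×10⁻⁶ M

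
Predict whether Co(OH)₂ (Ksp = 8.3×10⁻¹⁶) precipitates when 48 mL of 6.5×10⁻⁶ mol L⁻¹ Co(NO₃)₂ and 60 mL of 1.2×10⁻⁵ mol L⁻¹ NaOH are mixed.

Total volume after mixing = 48 + 60 = 108 mL.
[Co²⁺] = (6.5×10⁻⁶)(48)/108 = 2.9×10⁻⁶ mol L⁻¹
[OH⁻] = (1.2×10⁻⁵)(60)/108 = 6.7×10⁻⁶ mol L⁻¹
Q = [Co²⁺][OH⁻]^2 = 1.3×10⁻¹⁶
Q = 1.3×10⁻¹⁶ < Ksp = 8.3×10⁻¹⁶, so the solution is unsaturated and no precipitate forms.

No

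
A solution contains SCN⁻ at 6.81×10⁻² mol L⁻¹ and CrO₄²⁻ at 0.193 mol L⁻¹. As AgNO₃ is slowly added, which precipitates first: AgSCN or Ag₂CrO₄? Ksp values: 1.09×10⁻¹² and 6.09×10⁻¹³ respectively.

AgSCN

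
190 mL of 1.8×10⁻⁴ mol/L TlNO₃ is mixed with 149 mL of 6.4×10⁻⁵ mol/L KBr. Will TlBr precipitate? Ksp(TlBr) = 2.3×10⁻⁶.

No

The combined volume is 339 mL.
[Tl⁺] = (1.8×10⁻⁴)(190)/339 = 1.0×10⁻⁴ mol/L
[Br⁻] = (6.4×10⁻⁵)(149)/339 = 2.8×10⁻⁵ mol/L
Q = [Tl⁺][Br⁻] = 2.8×10⁻⁹
Q = 2.8×10⁻⁹ < Ksp = 2.3×10⁻⁶, so the solution is unsaturated and no precipitate forms.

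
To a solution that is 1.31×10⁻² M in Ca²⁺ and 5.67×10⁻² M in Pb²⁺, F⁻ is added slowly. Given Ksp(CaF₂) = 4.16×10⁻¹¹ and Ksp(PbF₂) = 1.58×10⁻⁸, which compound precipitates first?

CaF₂

Precipitation of each salt begins when its ion product equals Ksp.
For CaF₂: [F⁻] = (Ksp/[Ca²⁺])^(1/2) = 5.64×10⁻⁵ M
For PbF₂: [F⁻] = (Ksp/[Pb²⁺])^(1/2) = 5.28×10⁻⁴ M
The smaller threshold [F⁻] is reached first, so CaF₂ precipitates first.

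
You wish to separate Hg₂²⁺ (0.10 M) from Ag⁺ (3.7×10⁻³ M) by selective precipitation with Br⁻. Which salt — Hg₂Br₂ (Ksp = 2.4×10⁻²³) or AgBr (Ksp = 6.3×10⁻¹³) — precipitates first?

Hg₂Br₂

A salt starts to precipitate once the ion product Q reaches its Ksp.
For Hg₂Br₂: [Br⁻] = (Ksp/[Hg₂²⁺])^(1/2) = 1.5×10⁻¹¹ M
For AgBr: [Br⁻] = (Ksp/[Ag⁺]) = 1.7×10⁻¹⁰ M
Since Hg₂Br₂ needs less Br⁻ to reach saturation, it precipitates first.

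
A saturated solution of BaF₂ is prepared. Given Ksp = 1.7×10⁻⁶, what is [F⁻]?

BaF₂(s) ⇌ Ba²⁺(aq) + 2 F⁻(aq)
With molar solubility s: [Ba²⁺] = s, [F⁻] = 2s.
Ksp = [Ba²⁺][F⁻]^2 = s · (2s)^2 = 4s^3 = 1.7×10⁻⁶
s = 7.5×10⁻³ M
[F⁻] = 2s = 1.5×10⁻² M

1.5×10⁻² M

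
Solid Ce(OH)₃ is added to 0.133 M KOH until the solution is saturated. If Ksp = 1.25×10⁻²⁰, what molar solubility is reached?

Ce(OH)₃(s) ⇌ Ce³⁺(aq) + 3 OH⁻(aq)
With OH⁻ already at 0.133 M and s small, take [OH⁻] ≈ 0.133 M and [Ce³⁺] = s.
Ksp = [Ce³⁺][OH⁻]^3 = s(0.133)^3
s = 1.25×10⁻²⁰ / (0.133)^3 = 5.31×10⁻¹⁸
s = 5.31×10⁻¹⁸ M

5.31×10⁻¹⁸ M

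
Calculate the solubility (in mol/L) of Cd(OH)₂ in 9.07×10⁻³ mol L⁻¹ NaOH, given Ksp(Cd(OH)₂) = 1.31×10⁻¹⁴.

Cd(OH)₂(s) ⇌ Cd²⁺(aq) + 2 OH⁻(aq)
With OH⁻ already at 9.07×10⁻³ mol L⁻¹ and s small, take [OH⁻] ≈ 9.07×10⁻³ mol L⁻¹ and [Cd²⁺] = s.
Ksp = [Cd²⁺][OH⁻]^2 = s(9.07×10⁻³)^2
s = 1.31×10⁻¹⁴ / (9.07×10⁻³)^2 = 1.59×10⁻¹⁰
s = 1.59×10⁻¹⁰ mol L⁻¹

1.59×10⁻¹⁰ M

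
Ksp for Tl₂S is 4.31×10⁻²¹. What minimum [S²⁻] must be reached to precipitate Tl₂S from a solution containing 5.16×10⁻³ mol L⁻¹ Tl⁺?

1.62×10⁻¹⁶ M

Precipitation begins when Q = Ksp.
Tl₂S(s) ⇌ 2 Tl⁺(aq) + S²⁻(aq)
Ksp = [Tl⁺]^2[S²⁻] = [S²⁻](5.16×10⁻³)^2
[S²⁻] = 4.31×10⁻²¹ / (5.16×10⁻³)^2 = 1.62×10⁻¹⁶
[S²⁻] = 1.62×10⁻¹⁶ mol L⁻¹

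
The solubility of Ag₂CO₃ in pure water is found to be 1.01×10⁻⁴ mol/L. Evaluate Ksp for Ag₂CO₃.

Ag₂CO₃(s) ⇌ 2 Ag⁺(aq) + CO₃²⁻(aq)
If s mol/L of Ag₂CO₃ dissolves, [Ag⁺] = 2s and [CO₃²⁻] = s.
Ksp = [Ag⁺]^2[CO₃²⁻] = (2s)^2 · s = 4s^3
Ksp = 4 × (1.01×10⁻⁴)^3 = 4.12×10⁻¹²

Ksp = 4.12×10⁻¹²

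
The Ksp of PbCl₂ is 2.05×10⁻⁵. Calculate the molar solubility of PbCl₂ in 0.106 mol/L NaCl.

PbCl₂(s) ⇌ Pb²⁺(aq) + 2 Cl⁻(aq)
With Cl⁻ already at 0.106 mol/L and s small, take [Cl⁻] ≈ 0.106 mol/L and [Pb²⁺] = s.
Ksp = [Pb²⁺][Cl⁻]^2 = s(0.106)^2
s = 2.05×10⁻⁵ / (0.106)^2 = 1.82×10⁻³
s = 1.82×10⁻³ mol/L

1.82×10⁻³ M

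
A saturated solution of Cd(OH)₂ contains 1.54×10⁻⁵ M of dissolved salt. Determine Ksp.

Ksp = 1.46×10⁻¹⁴

Cd(OH)₂(s) ⇌ Cd²⁺(aq) + 2 OH⁻(aq)
For each mole of Cd(OH)₂ that dissolves per liter, [Cd²⁺] = s and [OH⁻] = 2s; let s denote this solubility.
Ksp = [Cd²⁺][OH⁻]^2 = s · (2s)^2 = 4s^3
Ksp = 4 × (1.54×10⁻⁵)^3 = 1.46×10⁻¹⁴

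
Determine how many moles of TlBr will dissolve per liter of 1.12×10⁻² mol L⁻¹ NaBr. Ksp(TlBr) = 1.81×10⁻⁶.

TlBr(s) ⇌ Tl⁺(aq) + Br⁻(aq)
Let s be the solubility of TlBr here. The common ion gives [Br⁻] ≈ 1.12×10⁻² mol L⁻¹, and [Tl⁺] = s.
Ksp = [Tl⁺][Br⁻] = s(1.12×10⁻²)
s = 1.81×10⁻⁶ / (1.12×10⁻²) = 1.62×10⁻⁴
s = 1.62×10⁻⁴ mol L⁻¹

1.62×10⁻⁴ M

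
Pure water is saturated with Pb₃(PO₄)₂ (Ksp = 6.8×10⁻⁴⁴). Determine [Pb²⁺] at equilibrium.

Pb₃(PO₄)₂(s) ⇌ 3 Pb²⁺(aq) + 2 PO₄³⁻(aq)
If s mol/L of Pb₃(PO₄)₂ dissolves, [Pb²⁺] = 3s and [PO₄³⁻] = 2s.
Ksp = [Pb²⁺]^3[PO₄³⁻]^2 = (3s)^3 · (2s)^2 = 108s^5 = 6.8×10⁻⁴⁴
s = 9.1×10⁻¹⁰ mol L⁻¹
[Pb²⁺] = 3s = 2.7×10⁻⁹ mol L⁻¹

2.7×10⁻⁹ M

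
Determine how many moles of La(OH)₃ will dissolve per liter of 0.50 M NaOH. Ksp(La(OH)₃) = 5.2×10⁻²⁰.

La(OH)₃(s) ⇌ La³⁺(aq) + 3 OH⁻(aq)
Let s be the solubility of La(OH)₃ here. The common ion gives [OH⁻] ≈ 0.50 M, and [La³⁺] = s.
Ksp = [La³⁺][OH⁻]^3 = s(0.50)^3
s = 5.2×10⁻²⁰ / (0.50)^3 = 4.2×10⁻¹⁹
s = 4.2×10⁻¹⁹ M

4.2×10⁻¹⁹ M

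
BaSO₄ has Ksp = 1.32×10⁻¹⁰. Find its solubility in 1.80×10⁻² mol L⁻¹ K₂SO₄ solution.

7.33×10⁻⁹ M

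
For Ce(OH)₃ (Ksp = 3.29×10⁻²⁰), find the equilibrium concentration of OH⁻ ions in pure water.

1.77×10⁻⁵ M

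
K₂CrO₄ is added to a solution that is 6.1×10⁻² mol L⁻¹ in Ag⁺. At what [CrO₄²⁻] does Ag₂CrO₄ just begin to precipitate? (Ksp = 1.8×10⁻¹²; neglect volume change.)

The threshold for precipitation is Q = Ksp.
Ag₂CrO₄(s) ⇌ 2 Ag⁺(aq) + CrO₄²⁻(aq)
Ksp = [Ag⁺]^2[CrO₄²⁻] = [CrO₄²⁻](6.1×10⁻²)^2
[CrO₄²⁻] = 1.8×10⁻¹² / (6.1×10⁻²)^2 = 4.8×10⁻¹⁰
[CrO₄²⁻] = 4.8×10⁻¹⁰ mol L⁻¹

4.8×10⁻¹⁰ M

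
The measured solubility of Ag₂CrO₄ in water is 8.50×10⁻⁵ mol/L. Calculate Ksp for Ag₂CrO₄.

Ag₂CrO₄(s) ⇌ 2 Ag⁺(aq) + CrO₄²⁻(aq)
With molar solubility s: [Ag⁺] = 2s, [CrO₄²⁻] = s.
Ksp = [Ag⁺]^2[CrO₄²⁻] = (2s)^2 · s = 4s^3
Ksp = 4 × (8.50×10⁻⁵)^3 = 2.46×10⁻¹²

Ksp = 2.46×10⁻¹²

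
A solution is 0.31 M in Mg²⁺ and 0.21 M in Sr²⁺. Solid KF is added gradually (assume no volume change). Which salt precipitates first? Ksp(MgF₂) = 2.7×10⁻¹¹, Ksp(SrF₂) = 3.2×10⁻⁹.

MgF₂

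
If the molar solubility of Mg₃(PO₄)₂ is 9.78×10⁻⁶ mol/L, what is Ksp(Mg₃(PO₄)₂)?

Mg₃(PO₄)₂(s) ⇌ 3 Mg²⁺(aq) + 2 PO₄³⁻(aq)
Let s be the molar solubility. Then [Mg²⁺] = 3s and [PO₄³⁻] = 2s.
Ksp = [Mg²⁺]^3[PO₄³⁻]^2 = (3s)^3 · (2s)^2 = 108s^5
Ksp = 108 × (9.78×10⁻⁶)^5 = 9.66×10⁻²⁴

Ksp = 9.66×10⁻²⁴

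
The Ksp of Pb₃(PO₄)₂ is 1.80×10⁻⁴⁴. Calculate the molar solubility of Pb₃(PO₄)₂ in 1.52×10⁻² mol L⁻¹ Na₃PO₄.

Pb₃(PO₄)₂(s) ⇌ 3 Pb²⁺(aq) + 2 PO₄³⁻(aq)
The solution already contains PO₄³⁻ at 1.52×10⁻² mol L⁻¹. Let s be the molar solubility of Pb₃(PO₄)₂.
[PO₄³⁻] ≈ 1.52×10⁻² mol L⁻¹ (common ion dominates); [Pb²⁺] = 3s.
Ksp = [Pb²⁺]^3[PO₄³⁻]^2 = (3s)^3(1.52×10⁻²)^2
(3s)^3 = 1.80×10⁻⁴⁴ / (1.52×10⁻²)^2 = 7.79×10⁻⁴¹
s = 1.42×10⁻¹⁴ mol L⁻¹

1.42×10⁻¹⁴ M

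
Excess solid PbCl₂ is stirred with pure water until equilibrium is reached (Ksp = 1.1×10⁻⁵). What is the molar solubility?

PbCl₂(s) ⇌ Pb²⁺(aq) + 2 Cl⁻(aq)
With molar solubility s: [Pb²⁺] = s, [Cl⁻] = 2s.
Ksp = [Pb²⁺][Cl⁻]^2 = s · (2s)^2 = 4s^3
4s^3 = 1.1×10⁻⁵  ⇒  s^3 = 2.8×10⁻⁶
Taking the 3rd root, s = 1.4×10⁻² mol/L.

1.4×10⁻² M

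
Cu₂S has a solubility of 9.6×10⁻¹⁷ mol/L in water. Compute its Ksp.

Cu₂S(s) ⇌ 2 Cu⁺(aq) + S²⁻(aq)
For each mole of Cu₂S that dissolves per liter, [Cu⁺] = 2s and [S²⁻] = s; let s denote this solubility.
Ksp = [Cu⁺]^2[S²⁻] = (2s)^2 · s = 4s^3
Ksp = 4 × (9.6×10⁻¹⁷)^3 = 3.5×10⁻⁴⁸

Ksp = 3.5×10⁻⁴⁸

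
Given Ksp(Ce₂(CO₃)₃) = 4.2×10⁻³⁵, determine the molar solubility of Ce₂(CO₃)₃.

5.2×10⁻⁸ M

Ce₂(CO₃)₃(s) ⇌ 2 Ce³⁺(aq) + 3 CO₃²⁻(aq)
With molar solubility s: [Ce³⁺] = 2s, [CO₃²⁻] = 3s.
Ksp = [Ce³⁺]^2[CO₃²⁻]^3 = (2s)^2 · (3s)^3 = 108s^5
108s^5 = 4.2×10⁻³⁵  ⇒  s^5 = 3.9×10⁻³⁷
s = (3.9×10⁻³⁷)^(1/5) = 5.2×10⁻⁸ M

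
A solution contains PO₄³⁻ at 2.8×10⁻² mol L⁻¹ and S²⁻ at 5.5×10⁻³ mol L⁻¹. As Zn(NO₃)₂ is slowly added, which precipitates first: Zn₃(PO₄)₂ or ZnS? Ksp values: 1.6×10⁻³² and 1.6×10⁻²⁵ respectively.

The threshold for precipitation is Q = Ksp.
For Zn₃(PO₄)₂: [Zn²⁺] = (Ksp/[PO₄³⁻]^2)^(1/3) = 2.7×10⁻¹⁰ mol L⁻¹
For ZnS: [Zn²⁺] = (Ksp/[S²⁻]) = 2.9×10⁻²³ mol L⁻¹
ZnS requires the lower [Zn²⁺], so it precipitates first.

ZnS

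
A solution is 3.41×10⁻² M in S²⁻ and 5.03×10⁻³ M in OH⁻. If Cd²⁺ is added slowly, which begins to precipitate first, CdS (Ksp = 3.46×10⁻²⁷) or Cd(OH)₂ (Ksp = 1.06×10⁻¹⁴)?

CdS

Precipitation begins when Q = Ksp.
For CdS: [Cd²⁺] = (Ksp/[S²⁻]) = 1.01×10⁻²⁵ M
For Cd(OH)₂: [Cd²⁺] = (Ksp/[OH⁻]^2) = 4.19×10⁻¹⁰ M
Since CdS needs less Cd²⁺ to reach saturation, it precipitates first.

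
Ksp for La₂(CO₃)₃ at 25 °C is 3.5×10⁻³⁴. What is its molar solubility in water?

8.0×10⁻⁸ M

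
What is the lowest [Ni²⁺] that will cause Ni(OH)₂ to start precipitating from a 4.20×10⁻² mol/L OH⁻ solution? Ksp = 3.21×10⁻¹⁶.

1.82×10⁻¹³ M

Precipitation of each salt begins when its ion product equals Ksp.
Ni(OH)₂(s) ⇌ Ni²⁺(aq) + 2 OH⁻(aq)
Ksp = [Ni²⁺][OH⁻]^2 = [Ni²⁺](4.20×10⁻²)^2
[Ni²⁺] = 3.21×10⁻¹⁶ / (4.20×10⁻²)^2 = 1.82×10⁻¹³
[Ni²⁺] = 1.82×10⁻¹³ mol/L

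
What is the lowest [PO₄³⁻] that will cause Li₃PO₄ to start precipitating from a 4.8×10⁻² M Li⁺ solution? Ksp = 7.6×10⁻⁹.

6.9×10⁻⁵ M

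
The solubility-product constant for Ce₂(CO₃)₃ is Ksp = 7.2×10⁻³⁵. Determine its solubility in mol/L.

5.8×10⁻⁸ M

Ce₂(CO₃)₃(s) ⇌ 2 Ce³⁺(aq) + 3 CO₃²⁻(aq)
For each mole of Ce₂(CO₃)₃ that dissolves per liter, [Ce³⁺] = 2s and [CO₃²⁻] = 3s; let s denote this solubility.
Ksp = [Ce³⁺]^2[CO₃²⁻]^3 = (2s)^2 · (3s)^3 = 108s^5
108s^5 = 7.2×10⁻³⁵  ⇒  s^5 = 6.7×10⁻³⁷
s = 5.8×10⁻⁸ mol/L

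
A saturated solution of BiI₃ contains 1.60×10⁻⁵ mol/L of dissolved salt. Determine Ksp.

BiI₃(s) ⇌ Bi³⁺(aq) + 3 I⁻(aq)
Let s be the molar solubility. Then [Bi³⁺] = s and [I⁻] = 3s.
Ksp = [Bi³⁺][I⁻]^3 = s · (3s)^3 = 27s^4
Ksp = 27 × (1.60×10⁻⁵)^4 = 1.77×10⁻¹⁸

Ksp = 1.77×10⁻¹⁸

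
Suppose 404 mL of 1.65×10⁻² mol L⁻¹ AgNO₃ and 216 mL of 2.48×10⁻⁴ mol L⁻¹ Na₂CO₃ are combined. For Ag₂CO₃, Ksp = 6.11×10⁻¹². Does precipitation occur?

Yes

Total volume after mixing = 404 + 216 = 620 mL.
[Ag⁺] = (1.65×10⁻²)(404)/620 = 1.08×10⁻² mol L⁻¹
[CO₃²⁻] = (2.48×10⁻⁴)(216)/620 = 8.64×10⁻⁵ mol L⁻¹
Q = [Ag⁺]^2[CO₃²⁻] = 9.99×10⁻⁹
Q = 9.99×10⁻⁹ > Ksp = 6.11×10⁻¹², so the solution is supersaturated and Ag₂CO₃ precipitates.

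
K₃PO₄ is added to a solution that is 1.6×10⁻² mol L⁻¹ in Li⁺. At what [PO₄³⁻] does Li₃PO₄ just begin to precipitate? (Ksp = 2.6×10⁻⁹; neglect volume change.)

6.3×10⁻⁴ M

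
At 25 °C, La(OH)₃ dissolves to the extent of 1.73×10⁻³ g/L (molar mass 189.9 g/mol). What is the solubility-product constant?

Ksp = 1.86×10⁻¹⁹

Molar solubility s = (1.73×10⁻³ g/L) / (189.9 g/mol) = 9.1101×10⁻⁶ mol/L
La(OH)₃(s) ⇌ La³⁺(aq) + 3 OH⁻(aq)
With molar solubility s: [La³⁺] = s, [OH⁻] = 3s.
Ksp = [La³⁺][OH⁻]^3 = s · (3s)^3 = 27s^4
Ksp = 27 × (9.1101×10⁻⁶)^4 = 1.86×10⁻¹⁹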